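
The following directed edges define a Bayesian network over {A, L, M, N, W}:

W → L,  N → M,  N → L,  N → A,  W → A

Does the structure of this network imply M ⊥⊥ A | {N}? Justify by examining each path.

Yes — M and A are d-separated given {N}.

We examine all 2 paths between M and A:
Path 1: M ← N → L ← W → A
  N is a fork here and N is conditioned on, so the path is blocked at N.
Path 2: M ← N → A
  N is a fork here and N is conditioned on, so the path is blocked at N.
Since every path is blocked, d-separation holds.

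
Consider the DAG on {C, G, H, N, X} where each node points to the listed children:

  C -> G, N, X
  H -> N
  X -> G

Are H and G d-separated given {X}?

There are 2 undirected paths between H and G; checking each against the conditioning set {X}:
Path 1: H → N ← C → G
  N is a collider here and neither N nor any of its descendants is conditioned on, so the collider stays closed — the path is blocked at N.
Path 2: H → N ← C → X → G
  N is a collider here and neither N nor any of its descendants is conditioned on, so the collider stays closed — the path is blocked at N.
Since every path is blocked, d-separation holds.

Yes — H and G are d-separated given {X}.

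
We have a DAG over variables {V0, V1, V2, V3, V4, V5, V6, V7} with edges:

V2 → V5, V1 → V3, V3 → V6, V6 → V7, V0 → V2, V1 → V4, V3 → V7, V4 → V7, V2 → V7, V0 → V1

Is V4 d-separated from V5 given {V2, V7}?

We examine all 6 paths between V4 and V5:
Path 1: V4 → V7 ← V6 ← V3 ← V1 ← V0 → V2 → V5
  V2 is a chain here and V2 is conditioned on, so the path is blocked at V2.
Path 2: V4 → V7 ← V3 ← V1 ← V0 → V2 → V5
  V2 is a chain here and V2 is conditioned on, so the path is blocked at V2.
Path 3: V4 → V7 ← V2 → V5
  V2 is a fork here and V2 is conditioned on, so the path is blocked at V2.
Path 4: V4 ← V1 ← V0 → V2 → V5
  V2 is a chain here and V2 is conditioned on, so the path is blocked at V2.
Path 5: V4 ← V1 → V3 → V6 → V7 ← V2 → V5
  V2 is a fork here and V2 is conditioned on, so the path is blocked at V2.
Path 6: V4 ← V1 → V3 → V7 ← V2 → V5
  V2 is a fork here and V2 is conditioned on, so the path is blocked at V2.
Every path is blocked, so V4 and V5 are d-separated given {V2, V7}.

Yes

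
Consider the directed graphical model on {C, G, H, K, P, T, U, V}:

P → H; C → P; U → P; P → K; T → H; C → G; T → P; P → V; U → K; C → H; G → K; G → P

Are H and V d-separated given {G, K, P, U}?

Yes — H and V are d-separated given {G, K, P, U}.

6 paths connect H and V; each must be blocked for d-separation to hold:
Path 1: H ← C → G → K ← U → P → V
  G is a chain here and G is conditioned on, so the path is blocked at G.
Path 2: H ← C → G → K ← P → V
  G is a chain here and G is conditioned on, so the path is blocked at G.
Path 3: H ← C → G → P → V
  G is a chain here and G is conditioned on, so the path is blocked at G.
Path 4: H ← C → P → V
  P is a chain here and P is conditioned on, so the path is blocked at P.
Path 5: H ← T → P → V
  P is a chain here and P is conditioned on, so the path is blocked at P.
Path 6: H ← P → V
  P is a fork here and P is conditioned on, so the path is blocked at P.
Since every path is blocked, d-separation holds.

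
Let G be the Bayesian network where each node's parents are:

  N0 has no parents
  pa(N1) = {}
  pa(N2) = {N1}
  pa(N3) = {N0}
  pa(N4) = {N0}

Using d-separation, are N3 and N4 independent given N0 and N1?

Yes

Only one path connects N3 and N4:
  1. N3 ← N0 → N4 — N0:fork[blocks] ⇒ blocked
Since every path is blocked, d-separation holds.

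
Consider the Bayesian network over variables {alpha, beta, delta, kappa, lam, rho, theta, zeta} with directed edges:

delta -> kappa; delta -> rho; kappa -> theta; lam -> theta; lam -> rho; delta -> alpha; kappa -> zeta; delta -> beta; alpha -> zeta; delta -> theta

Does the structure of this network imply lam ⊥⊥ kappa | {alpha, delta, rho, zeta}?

Yes — lam and kappa are d-separated given {alpha, delta, rho, zeta}.

We examine all 6 paths between lam and kappa:
Path 1: lam → theta ← kappa
  theta is a collider here and neither theta nor any of its descendants is conditioned on, so the collider stays closed — the path is blocked at theta.
Path 2: lam → theta ← delta → alpha → zeta ← kappa
  theta is a collider here and neither theta nor any of its descendants is conditioned on, so the collider stays closed — the path is blocked at theta.
Path 3: lam → theta ← delta → kappa
  theta is a collider here and neither theta nor any of its descendants is conditioned on, so the collider stays closed — the path is blocked at theta.
Path 4: lam → rho ← delta → alpha → zeta ← kappa
  delta is a fork here and delta is conditioned on, so the path is blocked at delta.
Path 5: lam → rho ← delta → theta ← kappa
  delta is a fork here and delta is conditioned on, so the path is blocked at delta.
Path 6: lam → rho ← delta → kappa
  delta is a fork here and delta is conditioned on, so the path is blocked at delta.
Since every path is blocked, d-separation holds.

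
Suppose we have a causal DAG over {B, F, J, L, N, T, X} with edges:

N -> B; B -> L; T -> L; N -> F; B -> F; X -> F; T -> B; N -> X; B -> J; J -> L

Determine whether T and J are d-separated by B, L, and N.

Enumerating the 4 paths from T to J and testing each for blocking by {B, L, N}:
Path 1: T → B → J
  B is a chain here and B is conditioned on, so the path is blocked at B.
Path 2: T → B → L ← J
  B is a chain here and B is conditioned on, so the path is blocked at B.
Path 3: T → L ← B → J
  B is a fork here and B is conditioned on, so the path is blocked at B.
Path 4: T → L ← J
  L is a collider and L is conditioned on, which opens it — no node blocks this path, so it is active.
At least one path is unblocked, so d-separation fails.

No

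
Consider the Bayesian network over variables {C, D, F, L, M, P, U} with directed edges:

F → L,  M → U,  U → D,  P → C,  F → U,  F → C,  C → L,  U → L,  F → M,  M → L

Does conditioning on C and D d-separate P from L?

We examine all 6 paths between P and L:
  1. P → C → L — C:chain[blocks] ⇒ blocked
  2. P → C ← F → L — C:collider[open]; F:fork[open] ⇒ active
  3. P → C ← F → M → L — C:collider[open]; F:fork[open]; M:chain[open] ⇒ active
  4. P → C ← F → M → U → L — C:collider[open]; F:fork[open]; M:chain[open]; U:chain[open] ⇒ active
  5. P → C ← F → U → L — C:collider[open]; F:fork[open]; U:chain[open] ⇒ active
  6. P → C ← F → U ← M → L — C:collider[open]; F:fork[open]; U:collider[open]; M:fork[open] ⇒ active
Since the path P → C ← F → L is active, P and L are not d-separated given {C, D}.

No — P and L are not d-separated given {C, D}.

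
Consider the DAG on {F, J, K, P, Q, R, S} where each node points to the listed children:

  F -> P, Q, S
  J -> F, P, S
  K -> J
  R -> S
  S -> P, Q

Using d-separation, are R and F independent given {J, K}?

Yes — R and F are d-separated given {J, K}.

We examine all 6 paths between R and F:
  1. R → S → P ← J → F — S:chain[open]; P:collider[blocks]; J:fork[blocks] ⇒ blocked
  2. R → S → P ← F — S:chain[open]; P:collider[blocks] ⇒ blocked
  3. R → S ← J → P ← F — S:collider[blocks]; J:fork[blocks]; P:collider[blocks] ⇒ blocked
  4. R → S ← J → F — S:collider[blocks]; J:fork[blocks] ⇒ blocked
  5. R → S → Q ← F — S:chain[open]; Q:collider[blocks] ⇒ blocked
  6. R → S ← F — S:collider[blocks] ⇒ blocked
All paths are blocked; R ⊥ F | {J, K} holds.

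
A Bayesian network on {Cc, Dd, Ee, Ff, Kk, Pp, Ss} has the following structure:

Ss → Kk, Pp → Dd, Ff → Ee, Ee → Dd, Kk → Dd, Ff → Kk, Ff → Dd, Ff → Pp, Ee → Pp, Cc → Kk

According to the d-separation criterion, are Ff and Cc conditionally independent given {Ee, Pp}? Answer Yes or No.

Yes

6 paths connect Ff and Cc; each must be blocked for d-separation to hold:
Path 1: Ff → Dd ← Kk ← Cc
  Dd is a collider here and neither Dd nor any of its descendants is conditioned on, so the collider stays closed — the path is blocked at Dd.
Path 2: Ff → Ee → Dd ← Kk ← Cc
  Ee is a chain here and Ee is conditioned on, so the path is blocked at Ee.
Path 3: Ff → Ee → Pp → Dd ← Kk ← Cc
  Ee is a chain here and Ee is conditioned on, so the path is blocked at Ee.
Path 4: Ff → Kk ← Cc
  Kk is a collider here and neither Kk nor any of its descendants is conditioned on, so the collider stays closed — the path is blocked at Kk.
Path 5: Ff → Pp → Dd ← Kk ← Cc
  Pp is a chain here and Pp is conditioned on, so the path is blocked at Pp.
Path 6: Ff → Pp ← Ee → Dd ← Kk ← Cc
  Ee is a fork here and Ee is conditioned on, so the path is blocked at Ee.
All paths are blocked; Ff ⊥ Cc | {Ee, Pp} holds.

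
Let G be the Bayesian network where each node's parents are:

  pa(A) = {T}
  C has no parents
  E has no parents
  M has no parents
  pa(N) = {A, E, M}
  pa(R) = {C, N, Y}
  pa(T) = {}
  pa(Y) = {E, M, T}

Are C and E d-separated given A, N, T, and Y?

Enumerating the 6 paths from C to E and testing each for blocking by {A, N, T, Y}:
Path 1: C → R ← N ← M → Y ← E
  R is a collider here and neither R nor any of its descendants is conditioned on, so the collider stays closed — the path is blocked at R.
Path 2: C → R ← N ← E
  R is a collider here and neither R nor any of its descendants is conditioned on, so the collider stays closed — the path is blocked at R.
Path 3: C → R ← N ← A ← T → Y ← E
  R is a collider here and neither R nor any of its descendants is conditioned on, so the collider stays closed — the path is blocked at R.
Path 4: C → R ← Y ← M → N ← E
  R is a collider here and neither R nor any of its descendants is conditioned on, so the collider stays closed — the path is blocked at R.
Path 5: C → R ← Y ← E
  R is a collider here and neither R nor any of its descendants is conditioned on, so the collider stays closed — the path is blocked at R.
Path 6: C → R ← Y ← T → A → N ← E
  R is a collider here and neither R nor any of its descendants is conditioned on, so the collider stays closed — the path is blocked at R.
Since every path is blocked, d-separation holds.

Yes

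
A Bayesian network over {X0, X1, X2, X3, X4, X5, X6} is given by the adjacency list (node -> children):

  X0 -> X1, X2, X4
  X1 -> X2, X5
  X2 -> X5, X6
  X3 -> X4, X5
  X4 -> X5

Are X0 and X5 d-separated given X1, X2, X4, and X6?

No

We examine all 6 paths between X0 and X5:
Path 1: X0 → X1 → X5
  X1 is a chain here and X1 is conditioned on, so the path is blocked at X1.
Path 2: X0 → X1 → X2 → X5
  X1 is a chain here and X1 is conditioned on, so the path is blocked at X1.
Path 3: X0 → X2 → X5
  X2 is a chain here and X2 is conditioned on, so the path is blocked at X2.
Path 4: X0 → X2 ← X1 → X5
  X1 is a fork here and X1 is conditioned on, so the path is blocked at X1.
Path 5: X0 → X4 → X5
  X4 is a chain here and X4 is conditioned on, so the path is blocked at X4.
Path 6: X0 → X4 ← X3 → X5
  X4 is a collider and X4 is conditioned on, which opens it; X3 is a fork and X3 is not conditioned on — no node blocks this path, so it is active.
At least one path is unblocked, so d-separation fails.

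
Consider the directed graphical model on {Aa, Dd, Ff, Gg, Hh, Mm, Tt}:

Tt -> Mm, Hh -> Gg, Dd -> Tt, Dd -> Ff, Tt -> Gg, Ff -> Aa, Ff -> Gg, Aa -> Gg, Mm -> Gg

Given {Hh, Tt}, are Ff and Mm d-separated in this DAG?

Yes — Ff and Mm are d-separated given {Hh, Tt}.

There are 6 undirected paths between Ff and Mm; checking each against the conditioning set {Hh, Tt}:
Path 1: Ff ← Dd → Tt → Mm
  Tt is a chain here and Tt is conditioned on, so the path is blocked at Tt.
Path 2: Ff ← Dd → Tt → Gg ← Mm
  Tt is a chain here and Tt is conditioned on, so the path is blocked at Tt.
Path 3: Ff → Aa → Gg ← Mm
  Gg is a collider here and neither Gg nor any of its descendants is conditioned on, so the collider stays closed — the path is blocked at Gg.
Path 4: Ff → Aa → Gg ← Tt → Mm
  Gg is a collider here and neither Gg nor any of its descendants is conditioned on, so the collider stays closed — the path is blocked at Gg.
Path 5: Ff → Gg ← Mm
  Gg is a collider here and neither Gg nor any of its descendants is conditioned on, so the collider stays closed — the path is blocked at Gg.
Path 6: Ff → Gg ← Tt → Mm
  Gg is a collider here and neither Gg nor any of its descendants is conditioned on, so the collider stays closed — the path is blocked at Gg.
Since every path is blocked, d-separation holds.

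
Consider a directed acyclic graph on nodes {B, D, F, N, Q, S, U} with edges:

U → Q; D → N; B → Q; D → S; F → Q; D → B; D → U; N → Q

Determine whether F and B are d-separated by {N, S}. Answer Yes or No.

Yes

There are 3 undirected paths between F and B; checking each against the conditioning set {N, S}:
Path 1: F → Q ← U ← D → B
  Q is a collider here and neither Q nor any of its descendants is conditioned on, so the collider stays closed — the path is blocked at Q.
Path 2: F → Q ← B
  Q is a collider here and neither Q nor any of its descendants is conditioned on, so the collider stays closed — the path is blocked at Q.
Path 3: F → Q ← N ← D → B
  Q is a collider here and neither Q nor any of its descendants is conditioned on, so the collider stays closed — the path is blocked at Q.
Every path is blocked, so F and B are d-separated given {N, S}.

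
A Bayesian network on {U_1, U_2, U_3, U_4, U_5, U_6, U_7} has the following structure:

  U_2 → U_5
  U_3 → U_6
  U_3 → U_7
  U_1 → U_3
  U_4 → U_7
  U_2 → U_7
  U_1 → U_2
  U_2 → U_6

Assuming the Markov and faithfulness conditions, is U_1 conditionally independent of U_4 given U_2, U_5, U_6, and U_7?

No

Enumerating the 4 paths from U_1 to U_4 and testing each for blocking by {U_2, U_5, U_6, U_7}:
  1. U_1 → U_3 → U_6 ← U_2 → U_7 ← U_4 — U_3:chain[open]; U_6:collider[open]; U_2:fork[blocks]; U_7:collider[open] ⇒ blocked
  2. U_1 → U_3 → U_7 ← U_4 — U_3:chain[open]; U_7:collider[open] ⇒ active
  3. U_1 → U_2 → U_6 ← U_3 → U_7 ← U_4 — U_2:chain[blocks]; U_6:collider[open]; U_3:fork[open]; U_7:collider[open] ⇒ blocked
  4. U_1 → U_2 → U_7 ← U_4 — U_2:chain[blocks]; U_7:collider[open] ⇒ blocked
Because an active path exists, U_1 and U_4 are not d-separated.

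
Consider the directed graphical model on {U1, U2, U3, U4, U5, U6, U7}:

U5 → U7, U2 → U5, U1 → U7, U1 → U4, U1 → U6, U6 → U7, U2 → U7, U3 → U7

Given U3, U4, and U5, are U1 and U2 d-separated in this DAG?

Yes — U1 and U2 are d-separated given {U3, U4, U5}.

Enumerating the 4 paths from U1 to U2 and testing each for blocking by {U3, U4, U5}:
Path 1: U1 → U7 ← U5 ← U2
  U7 is a collider here and neither U7 nor any of its descendants is conditioned on, so the collider stays closed — the path is blocked at U7.
Path 2: U1 → U7 ← U2
  U7 is a collider here and neither U7 nor any of its descendants is conditioned on, so the collider stays closed — the path is blocked at U7.
Path 3: U1 → U6 → U7 ← U5 ← U2
  U7 is a collider here and neither U7 nor any of its descendants is conditioned on, so the collider stays closed — the path is blocked at U7.
Path 4: U1 → U6 → U7 ← U2
  U7 is a collider here and neither U7 nor any of its descendants is conditioned on, so the collider stays closed — the path is blocked at U7.
All paths are blocked; U1 ⊥ U2 | {U3, U4, U5} holds.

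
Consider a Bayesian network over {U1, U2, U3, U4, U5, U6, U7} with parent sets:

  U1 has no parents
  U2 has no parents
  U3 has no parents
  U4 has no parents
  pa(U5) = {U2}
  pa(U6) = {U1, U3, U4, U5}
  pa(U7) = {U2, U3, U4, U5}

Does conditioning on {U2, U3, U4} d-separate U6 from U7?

No

4 paths connect U6 and U7; each must be blocked for d-separation to hold:
  1. U6 ← U3 → U7 — U3:fork[blocks] ⇒ blocked
  2. U6 ← U5 → U7 — U5:fork[open] ⇒ active
  3. U6 ← U5 ← U2 → U7 — U5:chain[open]; U2:fork[blocks] ⇒ blocked
  4. U6 ← U4 → U7 — U4:fork[blocks] ⇒ blocked
Since the path U6 ← U5 → U7 is active, U6 and U7 are not d-separated given {U2, U3, U4}.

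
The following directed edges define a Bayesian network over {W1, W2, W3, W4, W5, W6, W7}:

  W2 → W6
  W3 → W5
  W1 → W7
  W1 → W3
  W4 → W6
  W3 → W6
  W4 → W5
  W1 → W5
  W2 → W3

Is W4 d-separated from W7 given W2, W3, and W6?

Yes

There are 6 undirected paths between W4 and W7; checking each against the conditioning set {W2, W3, W6}:
Path 1: W4 → W5 ← W3 ← W1 → W7
  W5 is a collider here and neither W5 nor any of its descendants is conditioned on, so the collider stays closed — the path is blocked at W5.
Path 2: W4 → W5 ← W1 → W7
  W5 is a collider here and neither W5 nor any of its descendants is conditioned on, so the collider stays closed — the path is blocked at W5.
Path 3: W4 → W6 ← W2 → W3 → W5 ← W1 → W7
  W2 is a fork here and W2 is conditioned on, so the path is blocked at W2.
Path 4: W4 → W6 ← W2 → W3 ← W1 → W7
  W2 is a fork here and W2 is conditioned on, so the path is blocked at W2.
Path 5: W4 → W6 ← W3 → W5 ← W1 → W7
  W3 is a fork here and W3 is conditioned on, so the path is blocked at W3.
Path 6: W4 → W6 ← W3 ← W1 → W7
  W3 is a chain here and W3 is conditioned on, so the path is blocked at W3.
Every path is blocked, so W4 and W7 are d-separated given {W2, W3, W6}.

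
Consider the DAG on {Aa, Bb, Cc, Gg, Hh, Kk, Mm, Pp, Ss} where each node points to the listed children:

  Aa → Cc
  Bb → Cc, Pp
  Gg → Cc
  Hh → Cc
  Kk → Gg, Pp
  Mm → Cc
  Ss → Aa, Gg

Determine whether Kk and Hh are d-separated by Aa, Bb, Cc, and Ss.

No

There are 3 undirected paths between Kk and Hh; checking each against the conditioning set {Aa, Bb, Cc, Ss}:
Path 1: Kk → Pp ← Bb → Cc ← Hh
  Pp is a collider here and neither Pp nor any of its descendants is conditioned on, so the collider stays closed — the path is blocked at Pp.
Path 2: Kk → Gg ← Ss → Aa → Cc ← Hh
  Ss is a fork here and Ss is conditioned on, so the path is blocked at Ss.
Path 3: Kk → Gg → Cc ← Hh
  Gg is a chain and Gg is not conditioned on; Cc is a collider and Cc is conditioned on, which opens it — no node blocks this path, so it is active.
Because an active path exists, Kk and Hh are not d-separated.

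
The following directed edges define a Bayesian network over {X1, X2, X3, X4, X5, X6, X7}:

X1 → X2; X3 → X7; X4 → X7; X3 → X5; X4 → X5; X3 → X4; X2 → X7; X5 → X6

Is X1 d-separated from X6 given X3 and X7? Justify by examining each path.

We examine all 4 paths between X1 and X6:
Path 1: X1 → X2 → X7 ← X3 → X5 → X6
  X3 is a fork here and X3 is conditioned on, so the path is blocked at X3.
Path 2: X1 → X2 → X7 ← X3 → X4 → X5 → X6
  X3 is a fork here and X3 is conditioned on, so the path is blocked at X3.
Path 3: X1 → X2 → X7 ← X4 → X5 → X6
  X2 is a chain and X2 is not conditioned on; X7 is a collider and X7 is conditioned on, which opens it; X4 is a fork and X4 is not conditioned on; X5 is a chain and X5 is not conditioned on — no node blocks this path, so it is active.
Path 4: X1 → X2 → X7 ← X4 ← X3 → X5 → X6
  X3 is a fork here and X3 is conditioned on, so the path is blocked at X3.
Because an active path exists, X1 and X6 are not d-separated.

No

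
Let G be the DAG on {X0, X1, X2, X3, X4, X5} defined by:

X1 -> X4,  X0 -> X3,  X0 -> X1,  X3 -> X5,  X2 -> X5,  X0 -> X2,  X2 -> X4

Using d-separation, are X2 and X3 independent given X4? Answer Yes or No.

3 paths connect X2 and X3; each must be blocked for d-separation to hold:
Path 1: X2 → X5 ← X3
  X5 is a collider here and neither X5 nor any of its descendants is conditioned on, so the collider stays closed — the path is blocked at X5.
Path 2: X2 ← X0 → X3
  X0 is a fork and X0 is not conditioned on — no node blocks this path, so it is active.
Path 3: X2 → X4 ← X1 ← X0 → X3
  X4 is a collider and X4 is conditioned on, which opens it; X1 is a chain and X1 is not conditioned on; X0 is a fork and X0 is not conditioned on — no node blocks this path, so it is active.
Since the path X2 ← X0 → X3 is active, X2 and X3 are not d-separated given {X4}.

No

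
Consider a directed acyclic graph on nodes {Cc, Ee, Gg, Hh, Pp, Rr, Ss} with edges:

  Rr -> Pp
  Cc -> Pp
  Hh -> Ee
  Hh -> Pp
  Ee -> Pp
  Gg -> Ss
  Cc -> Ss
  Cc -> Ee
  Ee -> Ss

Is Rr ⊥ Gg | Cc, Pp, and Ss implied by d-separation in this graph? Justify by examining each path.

No

We examine all 6 paths between Rr and Gg:
Path 1: Rr → Pp ← Hh → Ee ← Cc → Ss ← Gg
  Cc is a fork here and Cc is conditioned on, so the path is blocked at Cc.
Path 2: Rr → Pp ← Hh → Ee → Ss ← Gg
  Pp is a collider and Pp is conditioned on, which opens it; Hh is a fork and Hh is not conditioned on; Ee is a chain and Ee is not conditioned on; Ss is a collider and Ss is conditioned on, which opens it — no node blocks this path, so it is active.
Path 3: Rr → Pp ← Cc → Ss ← Gg
  Cc is a fork here and Cc is conditioned on, so the path is blocked at Cc.
Path 4: Rr → Pp ← Cc → Ee → Ss ← Gg
  Cc is a fork here and Cc is conditioned on, so the path is blocked at Cc.
Path 5: Rr → Pp ← Ee ← Cc → Ss ← Gg
  Cc is a fork here and Cc is conditioned on, so the path is blocked at Cc.
Path 6: Rr → Pp ← Ee → Ss ← Gg
  Pp is a collider and Pp is conditioned on, which opens it; Ee is a fork and Ee is not conditioned on; Ss is a collider and Ss is conditioned on, which opens it — no node blocks this path, so it is active.
Since the path Rr → Pp ← Hh → Ee → Ss ← Gg is active, Rr and Gg are not d-separated given {Cc, Pp, Ss}.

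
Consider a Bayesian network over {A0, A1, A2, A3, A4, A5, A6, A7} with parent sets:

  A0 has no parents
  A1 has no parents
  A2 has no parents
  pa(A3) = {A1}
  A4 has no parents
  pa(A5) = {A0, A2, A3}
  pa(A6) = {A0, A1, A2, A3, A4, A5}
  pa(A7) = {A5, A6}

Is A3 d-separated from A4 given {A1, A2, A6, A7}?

No

6 paths connect A3 and A4; each must be blocked for d-separation to hold:
Path 1: A3 ← A1 → A6 ← A4
  A1 is a fork here and A1 is conditioned on, so the path is blocked at A1.
Path 2: A3 → A5 → A6 ← A4
  A5 is a chain and A5 is not conditioned on; A6 is a collider and A6 is conditioned on, which opens it — no node blocks this path, so it is active.
Path 3: A3 → A5 ← A0 → A6 ← A4
  A5 is a collider and its descendant A6 is conditioned on, which opens it; A0 is a fork and A0 is not conditioned on; A6 is a collider and A6 is conditioned on, which opens it — no node blocks this path, so it is active.
Path 4: A3 → A5 → A7 ← A6 ← A4
  A6 is a chain here and A6 is conditioned on, so the path is blocked at A6.
Path 5: A3 → A5 ← A2 → A6 ← A4
  A2 is a fork here and A2 is conditioned on, so the path is blocked at A2.
Path 6: A3 → A6 ← A4
  A6 is a collider and A6 is conditioned on, which opens it — no node blocks this path, so it is active.
Since the path A3 → A5 → A6 ← A4 is active, A3 and A4 are not d-separated given {A1, A2, A6, A7}.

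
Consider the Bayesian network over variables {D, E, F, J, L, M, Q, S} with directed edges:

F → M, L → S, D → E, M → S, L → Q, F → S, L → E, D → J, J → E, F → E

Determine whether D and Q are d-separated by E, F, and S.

No

We examine all 6 paths between D and Q:
  1. D → E ← L → Q — E:collider[open]; L:fork[open] ⇒ active
  2. D → E ← F → M → S ← L → Q — E:collider[open]; F:fork[blocks]; M:chain[open]; S:collider[open]; L:fork[open] ⇒ blocked
  3. D → E ← F → S ← L → Q — E:collider[open]; F:fork[blocks]; S:collider[open]; L:fork[open] ⇒ blocked
  4. D → J → E ← L → Q — J:chain[open]; E:collider[open]; L:fork[open] ⇒ active
  5. D → J → E ← F → M → S ← L → Q — J:chain[open]; E:collider[open]; F:fork[blocks]; M:chain[open]; S:collider[open]; L:fork[open] ⇒ blocked
  6. D → J → E ← F → S ← L → Q — J:chain[open]; E:collider[open]; F:fork[blocks]; S:collider[open]; L:fork[open] ⇒ blocked
At least one path is unblocked, so d-separation fails.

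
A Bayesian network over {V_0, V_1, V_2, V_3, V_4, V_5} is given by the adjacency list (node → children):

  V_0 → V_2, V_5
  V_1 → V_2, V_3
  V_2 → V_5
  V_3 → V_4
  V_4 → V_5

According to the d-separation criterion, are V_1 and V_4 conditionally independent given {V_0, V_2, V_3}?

Yes

There are 3 undirected paths between V_1 and V_4; checking each against the conditioning set {V_0, V_2, V_3}:
  1. V_1 → V_3 → V_4 — V_3:chain[blocks] ⇒ blocked
  2. V_1 → V_2 ← V_0 → V_5 ← V_4 — V_2:collider[open]; V_0:fork[blocks]; V_5:collider[blocks] ⇒ blocked
  3. V_1 → V_2 → V_5 ← V_4 — V_2:chain[blocks]; V_5:collider[blocks] ⇒ blocked
All paths are blocked; V_1 ⊥ V_4 | {V_0, V_2, V_3} holds.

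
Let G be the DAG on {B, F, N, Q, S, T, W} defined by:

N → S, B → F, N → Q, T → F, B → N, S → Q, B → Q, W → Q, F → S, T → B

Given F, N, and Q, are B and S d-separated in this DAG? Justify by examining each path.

There are 6 undirected paths between B and S; checking each against the conditioning set {F, N, Q}:
Path 1: B → Q ← N → S
  N is a fork here and N is conditioned on, so the path is blocked at N.
Path 2: B → Q ← S
  Q is a collider and Q is conditioned on, which opens it — no node blocks this path, so it is active.
Path 3: B → F → S
  F is a chain here and F is conditioned on, so the path is blocked at F.
Path 4: B ← T → F → S
  F is a chain here and F is conditioned on, so the path is blocked at F.
Path 5: B → N → Q ← S
  N is a chain here and N is conditioned on, so the path is blocked at N.
Path 6: B → N → S
  N is a chain here and N is conditioned on, so the path is blocked at N.
At least one path is unblocked, so d-separation fails.

No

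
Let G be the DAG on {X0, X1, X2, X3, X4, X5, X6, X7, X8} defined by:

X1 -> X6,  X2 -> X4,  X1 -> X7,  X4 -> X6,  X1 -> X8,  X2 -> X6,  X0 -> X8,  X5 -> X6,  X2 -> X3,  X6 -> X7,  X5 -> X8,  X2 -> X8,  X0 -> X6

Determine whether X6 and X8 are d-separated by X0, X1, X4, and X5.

6 paths connect X6 and X8; each must be blocked for d-separation to hold:
Path 1: X6 ← X0 → X8
  X0 is a fork here and X0 is conditioned on, so the path is blocked at X0.
Path 2: X6 ← X4 ← X2 → X8
  X4 is a chain here and X4 is conditioned on, so the path is blocked at X4.
Path 3: X6 ← X2 → X8
  X2 is a fork and X2 is not conditioned on — no node blocks this path, so it is active.
Path 4: X6 ← X5 → X8
  X5 is a fork here and X5 is conditioned on, so the path is blocked at X5.
Path 5: X6 → X7 ← X1 → X8
  X7 is a collider here and neither X7 nor any of its descendants is conditioned on, so the collider stays closed — the path is blocked at X7.
Path 6: X6 ← X1 → X8
  X1 is a fork here and X1 is conditioned on, so the path is blocked at X1.
At least one path is unblocked, so d-separation fails.

No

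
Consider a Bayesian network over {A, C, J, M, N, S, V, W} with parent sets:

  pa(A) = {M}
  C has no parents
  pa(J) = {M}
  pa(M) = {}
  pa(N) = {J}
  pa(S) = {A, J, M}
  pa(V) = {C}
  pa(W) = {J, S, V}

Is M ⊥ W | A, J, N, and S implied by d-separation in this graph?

Yes

There are 6 undirected paths between M and W; checking each against the conditioning set {A, J, N, S}:
Path 1: M → S ← J → W
  J is a fork here and J is conditioned on, so the path is blocked at J.
Path 2: M → S → W
  S is a chain here and S is conditioned on, so the path is blocked at S.
Path 3: M → J → S → W
  J is a chain here and J is conditioned on, so the path is blocked at J.
Path 4: M → J → W
  J is a chain here and J is conditioned on, so the path is blocked at J.
Path 5: M → A → S ← J → W
  A is a chain here and A is conditioned on, so the path is blocked at A.
Path 6: M → A → S → W
  A is a chain here and A is conditioned on, so the path is blocked at A.
Since every path is blocked, d-separation holds.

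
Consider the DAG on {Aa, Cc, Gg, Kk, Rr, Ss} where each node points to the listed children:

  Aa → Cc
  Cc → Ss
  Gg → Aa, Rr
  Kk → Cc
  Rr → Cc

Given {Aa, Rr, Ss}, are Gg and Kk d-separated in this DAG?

Yes

There are 2 undirected paths between Gg and Kk; checking each against the conditioning set {Aa, Rr, Ss}:
Path 1: Gg → Rr → Cc ← Kk
  Rr is a chain here and Rr is conditioned on, so the path is blocked at Rr.
Path 2: Gg → Aa → Cc ← Kk
  Aa is a chain here and Aa is conditioned on, so the path is blocked at Aa.
Every path is blocked, so Gg and Kk are d-separated given {Aa, Rr, Ss}.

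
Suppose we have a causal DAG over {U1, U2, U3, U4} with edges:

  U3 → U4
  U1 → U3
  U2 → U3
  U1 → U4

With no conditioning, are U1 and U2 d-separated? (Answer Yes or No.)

2 paths connect U1 and U2; each must be blocked for d-separation to hold:
Path 1: U1 → U3 ← U2
  U3 is a collider here and neither U3 nor any of its descendants is conditioned on, so the collider stays closed — the path is blocked at U3.
Path 2: U1 → U4 ← U3 ← U2
  U4 is a collider here and neither U4 nor any of its descendants is conditioned on, so the collider stays closed — the path is blocked at U4.
All paths are blocked; U1 ⊥ U2 | ∅ holds.

Yes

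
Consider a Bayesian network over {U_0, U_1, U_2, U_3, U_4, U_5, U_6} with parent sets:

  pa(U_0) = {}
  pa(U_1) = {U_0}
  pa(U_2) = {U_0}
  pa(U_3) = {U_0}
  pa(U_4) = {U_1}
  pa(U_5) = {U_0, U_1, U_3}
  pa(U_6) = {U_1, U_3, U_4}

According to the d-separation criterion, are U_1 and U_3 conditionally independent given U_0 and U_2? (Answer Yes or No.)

Yes

There are 6 undirected paths between U_1 and U_3; checking each against the conditioning set {U_0, U_2}:
Path 1: U_1 → U_4 → U_6 ← U_3
  U_6 is a collider here and neither U_6 nor any of its descendants is conditioned on, so the collider stays closed — the path is blocked at U_6.
Path 2: U_1 ← U_0 → U_3
  U_0 is a fork here and U_0 is conditioned on, so the path is blocked at U_0.
Path 3: U_1 ← U_0 → U_5 ← U_3
  U_0 is a fork here and U_0 is conditioned on, so the path is blocked at U_0.
Path 4: U_1 → U_5 ← U_0 → U_3
  U_5 is a collider here and neither U_5 nor any of its descendants is conditioned on, so the collider stays closed — the path is blocked at U_5.
Path 5: U_1 → U_5 ← U_3
  U_5 is a collider here and neither U_5 nor any of its descendants is conditioned on, so the collider stays closed — the path is blocked at U_5.
Path 6: U_1 → U_6 ← U_3
  U_6 is a collider here and neither U_6 nor any of its descendants is conditioned on, so the collider stays closed — the path is blocked at U_6.
Every path is blocked, so U_1 and U_3 are d-separated given {U_0, U_2}.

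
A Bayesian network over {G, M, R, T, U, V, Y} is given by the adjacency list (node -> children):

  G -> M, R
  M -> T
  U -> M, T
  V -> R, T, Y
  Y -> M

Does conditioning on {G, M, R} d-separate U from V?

Enumerating the 6 paths from U to V and testing each for blocking by {G, M, R}:
  1. U → T ← V — T:collider[blocks] ⇒ blocked
  2. U → T ← M ← Y ← V — T:collider[blocks]; M:chain[blocks]; Y:chain[open] ⇒ blocked
  3. U → T ← M ← G → R ← V — T:collider[blocks]; M:chain[blocks]; G:fork[blocks]; R:collider[open] ⇒ blocked
  4. U → M ← Y ← V — M:collider[open]; Y:chain[open] ⇒ active
  5. U → M → T ← V — M:chain[blocks]; T:collider[blocks] ⇒ blocked
  6. U → M ← G → R ← V — M:collider[open]; G:fork[blocks]; R:collider[open] ⇒ blocked
Since the path U → M ← Y ← V is active, U and V are not d-separated given {G, M, R}.

No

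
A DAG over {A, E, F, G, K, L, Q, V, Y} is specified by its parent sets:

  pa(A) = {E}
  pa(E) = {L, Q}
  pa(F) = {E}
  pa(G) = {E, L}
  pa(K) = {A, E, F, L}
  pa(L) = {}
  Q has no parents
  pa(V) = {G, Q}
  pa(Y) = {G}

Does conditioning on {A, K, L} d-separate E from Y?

No

Enumerating the 6 paths from E to Y and testing each for blocking by {A, K, L}:
Path 1: E → G → Y
  G is a chain and G is not conditioned on — no node blocks this path, so it is active.
Path 2: E ← L → G → Y
  L is a fork here and L is conditioned on, so the path is blocked at L.
Path 3: E ← Q → V ← G → Y
  V is a collider here and neither V nor any of its descendants is conditioned on, so the collider stays closed — the path is blocked at V.
Path 4: E → F → K ← L → G → Y
  L is a fork here and L is conditioned on, so the path is blocked at L.
Path 5: E → K ← L → G → Y
  L is a fork here and L is conditioned on, so the path is blocked at L.
Path 6: E → A → K ← L → G → Y
  A is a chain here and A is conditioned on, so the path is blocked at A.
Because an active path exists, E and Y are not d-separated.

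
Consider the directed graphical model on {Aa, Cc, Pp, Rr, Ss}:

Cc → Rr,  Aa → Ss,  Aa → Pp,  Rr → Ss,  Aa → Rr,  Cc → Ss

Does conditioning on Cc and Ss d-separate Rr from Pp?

No

3 paths connect Rr and Pp; each must be blocked for d-separation to hold:
  1. Rr ← Cc → Ss ← Aa → Pp — Cc:fork[blocks]; Ss:collider[open]; Aa:fork[open] ⇒ blocked
  2. Rr ← Aa → Pp — Aa:fork[open] ⇒ active
  3. Rr → Ss ← Aa → Pp — Ss:collider[open]; Aa:fork[open] ⇒ active
At least one path is unblocked, so d-separation fails.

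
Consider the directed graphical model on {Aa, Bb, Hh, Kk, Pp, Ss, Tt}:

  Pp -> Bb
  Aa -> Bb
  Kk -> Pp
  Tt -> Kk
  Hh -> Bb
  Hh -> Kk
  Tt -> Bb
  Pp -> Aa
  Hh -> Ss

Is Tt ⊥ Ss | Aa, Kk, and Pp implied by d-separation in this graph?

No — Tt and Ss are not d-separated given {Aa, Kk, Pp}.

There are 6 undirected paths between Tt and Ss; checking each against the conditioning set {Aa, Kk, Pp}:
Path 1: Tt → Kk ← Hh → Ss
  Kk is a collider and Kk is conditioned on, which opens it; Hh is a fork and Hh is not conditioned on — no node blocks this path, so it is active.
Path 2: Tt → Kk → Pp → Bb ← Hh → Ss
  Kk is a chain here and Kk is conditioned on, so the path is blocked at Kk.
Path 3: Tt → Kk → Pp → Aa → Bb ← Hh → Ss
  Kk is a chain here and Kk is conditioned on, so the path is blocked at Kk.
Path 4: Tt → Bb ← Hh → Ss
  Bb is a collider here and neither Bb nor any of its descendants is conditioned on, so the collider stays closed — the path is blocked at Bb.
Path 5: Tt → Bb ← Pp ← Kk ← Hh → Ss
  Bb is a collider here and neither Bb nor any of its descendants is conditioned on, so the collider stays closed — the path is blocked at Bb.
Path 6: Tt → Bb ← Aa ← Pp ← Kk ← Hh → Ss
  Bb is a collider here and neither Bb nor any of its descendants is conditioned on, so the collider stays closed — the path is blocked at Bb.
Since the path Tt → Kk ← Hh → Ss is active, Tt and Ss are not d-separated given {Aa, Kk, Pp}.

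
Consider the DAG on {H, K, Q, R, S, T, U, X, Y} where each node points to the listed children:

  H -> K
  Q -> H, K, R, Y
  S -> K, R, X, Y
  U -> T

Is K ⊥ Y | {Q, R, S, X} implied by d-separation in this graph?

6 paths connect K and Y; each must be blocked for d-separation to hold:
Path 1: K ← S → Y
  S is a fork here and S is conditioned on, so the path is blocked at S.
Path 2: K ← S → R ← Q → Y
  S is a fork here and S is conditioned on, so the path is blocked at S.
Path 3: K ← Q → Y
  Q is a fork here and Q is conditioned on, so the path is blocked at Q.
Path 4: K ← Q → R ← S → Y
  Q is a fork here and Q is conditioned on, so the path is blocked at Q.
Path 5: K ← H ← Q → Y
  Q is a fork here and Q is conditioned on, so the path is blocked at Q.
Path 6: K ← H ← Q → R ← S → Y
  Q is a fork here and Q is conditioned on, so the path is blocked at Q.
Since every path is blocked, d-separation holds.

Yes — K and Y are d-separated given {Q, R, S, X}.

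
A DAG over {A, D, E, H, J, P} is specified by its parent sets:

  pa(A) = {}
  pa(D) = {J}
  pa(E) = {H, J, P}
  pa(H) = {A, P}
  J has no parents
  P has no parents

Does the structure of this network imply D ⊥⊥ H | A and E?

There are 2 undirected paths between D and H; checking each against the conditioning set {A, E}:
  1. D ← J → E ← P → H — J:fork[open]; E:collider[open]; P:fork[open] ⇒ active
  2. D ← J → E ← H — J:fork[open]; E:collider[open] ⇒ active
Because an active path exists, D and H are not d-separated.

No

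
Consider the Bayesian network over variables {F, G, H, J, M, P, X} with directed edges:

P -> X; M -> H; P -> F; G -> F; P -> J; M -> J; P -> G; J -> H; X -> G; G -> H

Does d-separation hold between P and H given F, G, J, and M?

5 paths connect P and H; each must be blocked for d-separation to hold:
Path 1: P → G → H
  G is a chain here and G is conditioned on, so the path is blocked at G.
Path 2: P → X → G → H
  G is a chain here and G is conditioned on, so the path is blocked at G.
Path 3: P → J ← M → H
  M is a fork here and M is conditioned on, so the path is blocked at M.
Path 4: P → J → H
  J is a chain here and J is conditioned on, so the path is blocked at J.
Path 5: P → F ← G → H
  G is a fork here and G is conditioned on, so the path is blocked at G.
Every path is blocked, so P and H are d-separated given {F, G, J, M}.

Yes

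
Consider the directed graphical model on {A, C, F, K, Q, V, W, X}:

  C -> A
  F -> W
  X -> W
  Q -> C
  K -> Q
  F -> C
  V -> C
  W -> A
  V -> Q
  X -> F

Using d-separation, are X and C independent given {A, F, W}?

Yes

We examine all 4 paths between X and C:
Path 1: X → F → W → A ← C
  F is a chain here and F is conditioned on, so the path is blocked at F.
Path 2: X → F → C
  F is a chain here and F is conditioned on, so the path is blocked at F.
Path 3: X → W ← F → C
  F is a fork here and F is conditioned on, so the path is blocked at F.
Path 4: X → W → A ← C
  W is a chain here and W is conditioned on, so the path is blocked at W.
Every path is blocked, so X and C are d-separated given {A, F, W}.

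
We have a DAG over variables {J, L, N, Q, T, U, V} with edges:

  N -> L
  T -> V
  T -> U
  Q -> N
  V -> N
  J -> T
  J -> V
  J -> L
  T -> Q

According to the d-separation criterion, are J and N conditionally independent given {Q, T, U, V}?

There are 5 undirected paths between J and N; checking each against the conditioning set {Q, T, U, V}:
  1. J → T → Q → N — T:chain[blocks]; Q:chain[blocks] ⇒ blocked
  2. J → T → V → N — T:chain[blocks]; V:chain[blocks] ⇒ blocked
  3. J → L ← N — L:collider[blocks] ⇒ blocked
  4. J → V ← T → Q → N — V:collider[open]; T:fork[blocks]; Q:chain[blocks] ⇒ blocked
  5. J → V → N — V:chain[blocks] ⇒ blocked
Every path is blocked, so J and N are d-separated given {Q, T, U, V}.

Yes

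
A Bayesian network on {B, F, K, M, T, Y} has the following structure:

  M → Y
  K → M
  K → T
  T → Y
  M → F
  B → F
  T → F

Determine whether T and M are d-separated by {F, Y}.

No — T and M are not d-separated given {F, Y}.

There are 3 undirected paths between T and M; checking each against the conditioning set {F, Y}:
  1. T → F ← M — F:collider[open] ⇒ active
  2. T → Y ← M — Y:collider[open] ⇒ active
  3. T ← K → M — K:fork[open] ⇒ active
Because an active path exists, T and M are not d-separated.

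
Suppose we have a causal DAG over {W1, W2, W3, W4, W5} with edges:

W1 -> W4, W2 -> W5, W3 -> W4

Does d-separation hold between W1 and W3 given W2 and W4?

There is one path between W1 and W3:
Path 1: W1 → W4 ← W3
  W4 is a collider and W4 is conditioned on, which opens it — no node blocks this path, so it is active.
Because an active path exists, W1 and W3 are not d-separated.

No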